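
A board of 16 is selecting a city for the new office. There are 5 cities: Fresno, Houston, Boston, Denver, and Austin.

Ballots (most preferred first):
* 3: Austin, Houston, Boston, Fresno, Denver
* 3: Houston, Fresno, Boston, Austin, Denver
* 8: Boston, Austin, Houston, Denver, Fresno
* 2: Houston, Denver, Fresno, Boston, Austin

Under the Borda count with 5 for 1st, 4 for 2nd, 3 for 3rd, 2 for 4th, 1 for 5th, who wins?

Boston

Fresno: 3×2 + 3×4 + 8×1 + 2×3 = 32
Houston: 3×4 + 3×5 + 8×3 + 2×5 = 61
Boston: 3×3 + 3×3 + 8×5 + 2×2 = 62
Denver: 3×1 + 3×1 + 8×2 + 2×4 = 30
Austin: 3×5 + 3×2 + 8×4 + 2×1 = 55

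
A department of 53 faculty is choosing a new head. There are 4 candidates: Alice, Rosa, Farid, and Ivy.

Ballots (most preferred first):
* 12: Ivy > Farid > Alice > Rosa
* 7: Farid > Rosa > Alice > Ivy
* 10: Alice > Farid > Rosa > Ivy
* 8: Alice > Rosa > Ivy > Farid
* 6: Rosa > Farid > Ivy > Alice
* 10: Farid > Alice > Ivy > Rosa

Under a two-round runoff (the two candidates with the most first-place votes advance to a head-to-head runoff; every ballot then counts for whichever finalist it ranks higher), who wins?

Farid

Round 1 first-place votes: Alice 18, Rosa 6, Farid 17, Ivy 12. Alice and Farid advance.
Runoff: Alice is ranked above Farid on 18 ballots, Farid above Alice on 35.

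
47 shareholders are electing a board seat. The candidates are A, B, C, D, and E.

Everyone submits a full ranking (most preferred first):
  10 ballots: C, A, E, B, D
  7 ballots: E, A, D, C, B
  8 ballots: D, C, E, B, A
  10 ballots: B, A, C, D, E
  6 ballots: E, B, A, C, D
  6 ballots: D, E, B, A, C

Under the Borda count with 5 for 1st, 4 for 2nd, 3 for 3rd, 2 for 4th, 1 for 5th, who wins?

E

A: 10×4 + 7×4 + 8×1 + 10×4 + 6×3 + 6×2 = 146
B: 10×2 + 7×1 + 8×2 + 10×5 + 6×4 + 6×3 = 135
C: 10×5 + 7×2 + 8×4 + 10×3 + 6×2 + 6×1 = 144
D: 10×1 + 7×3 + 8×5 + 10×2 + 6×1 + 6×5 = 127
E: 10×3 + 7×5 + 8×3 + 10×1 + 6×5 + 6×4 = 153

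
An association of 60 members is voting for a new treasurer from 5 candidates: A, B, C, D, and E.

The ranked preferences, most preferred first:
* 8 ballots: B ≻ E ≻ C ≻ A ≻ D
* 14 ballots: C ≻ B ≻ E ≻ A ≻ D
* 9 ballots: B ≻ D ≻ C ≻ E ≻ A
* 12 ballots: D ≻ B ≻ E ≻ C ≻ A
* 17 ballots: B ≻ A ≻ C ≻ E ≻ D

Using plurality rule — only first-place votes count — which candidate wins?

First-place votes: A 0, B 34, C 14, D 12, E 0.

B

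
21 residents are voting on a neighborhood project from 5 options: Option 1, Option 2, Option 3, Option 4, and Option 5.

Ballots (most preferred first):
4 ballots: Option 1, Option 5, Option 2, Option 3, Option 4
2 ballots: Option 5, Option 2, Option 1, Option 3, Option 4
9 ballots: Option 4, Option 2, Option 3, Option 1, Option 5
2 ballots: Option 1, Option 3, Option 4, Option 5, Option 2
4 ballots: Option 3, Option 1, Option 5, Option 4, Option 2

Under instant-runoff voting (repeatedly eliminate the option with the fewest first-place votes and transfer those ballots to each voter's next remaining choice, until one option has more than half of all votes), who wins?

Round 1: Option 1 6, Option 2 0, Option 3 4, Option 4 9, Option 5 2. Option 2 eliminated.
Round 2: Option 1 6, Option 3 4, Option 4 9, Option 5 2. Option 5 eliminated.
Round 3: Option 1 8, Option 3 4, Option 4 9. Option 3 eliminated.
Round 4: Option 1 12, Option 4 9. Option 1 has a majority (≥11).

Option 1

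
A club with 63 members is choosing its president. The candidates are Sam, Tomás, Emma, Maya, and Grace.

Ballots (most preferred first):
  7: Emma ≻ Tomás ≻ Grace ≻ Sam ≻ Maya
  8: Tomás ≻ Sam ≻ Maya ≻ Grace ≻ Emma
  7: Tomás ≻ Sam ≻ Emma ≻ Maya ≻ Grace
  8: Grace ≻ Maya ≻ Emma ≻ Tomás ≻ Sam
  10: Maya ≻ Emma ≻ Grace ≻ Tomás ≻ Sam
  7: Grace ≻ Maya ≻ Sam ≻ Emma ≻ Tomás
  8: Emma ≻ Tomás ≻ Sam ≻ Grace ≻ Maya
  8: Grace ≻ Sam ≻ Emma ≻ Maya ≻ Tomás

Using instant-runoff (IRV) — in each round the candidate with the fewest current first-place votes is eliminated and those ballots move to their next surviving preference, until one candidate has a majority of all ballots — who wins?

Round 1: Sam 0, Tomás 15, Emma 15, Maya 10, Grace 23. Sam eliminated.
Round 2: Tomás 15, Emma 15, Maya 10, Grace 23. Maya eliminated.
Round 3: Tomás 15, Emma 25, Grace 23. Tomás eliminated.
Round 4: Emma 32, Grace 31. Emma has a majority (≥32).

Emma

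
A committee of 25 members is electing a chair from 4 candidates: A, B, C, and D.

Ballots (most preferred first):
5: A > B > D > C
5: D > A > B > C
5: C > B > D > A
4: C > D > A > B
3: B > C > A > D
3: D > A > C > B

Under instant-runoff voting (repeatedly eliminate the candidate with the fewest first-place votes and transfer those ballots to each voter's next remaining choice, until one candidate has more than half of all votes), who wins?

Round 1: A 5, B 3, C 9, D 8. B eliminated.
Round 2: A 5, C 12, D 8. A eliminated.
Round 3: C 12, D 13. D has a majority (≥13).

D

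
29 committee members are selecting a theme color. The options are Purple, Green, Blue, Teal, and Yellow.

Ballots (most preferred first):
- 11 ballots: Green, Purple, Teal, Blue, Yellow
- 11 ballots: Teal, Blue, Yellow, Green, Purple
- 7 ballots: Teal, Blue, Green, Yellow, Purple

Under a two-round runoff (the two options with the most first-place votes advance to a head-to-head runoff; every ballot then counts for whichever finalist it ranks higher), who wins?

Teal

Round 1 first-place votes: Purple 0, Green 11, Blue 0, Teal 18, Yellow 0. Teal and Green advance.
Runoff: Teal is ranked above Green on 18 ballots, Green above Teal on 11.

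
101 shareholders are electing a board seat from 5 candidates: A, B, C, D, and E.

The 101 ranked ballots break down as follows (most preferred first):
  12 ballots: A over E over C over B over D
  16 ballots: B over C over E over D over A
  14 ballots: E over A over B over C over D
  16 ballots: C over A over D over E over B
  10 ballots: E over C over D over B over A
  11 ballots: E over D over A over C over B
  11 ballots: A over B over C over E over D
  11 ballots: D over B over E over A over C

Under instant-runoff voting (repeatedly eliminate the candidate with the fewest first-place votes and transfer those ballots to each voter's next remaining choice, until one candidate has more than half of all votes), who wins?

Round 1: A 23, B 16, C 16, D 11, E 35. D eliminated.
Round 2: A 23, B 27, C 16, E 35. C eliminated.
Round 3: A 39, B 27, E 35. B eliminated.
Round 4: A 39, E 62. E has a majority (≥51).

E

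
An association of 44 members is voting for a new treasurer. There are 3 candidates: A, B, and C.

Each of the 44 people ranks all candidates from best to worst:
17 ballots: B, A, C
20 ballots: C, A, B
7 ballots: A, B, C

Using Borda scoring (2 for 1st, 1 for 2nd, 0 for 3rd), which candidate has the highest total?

A: 17×1 + 20×1 + 7×2 = 51
B: 17×2 + 20×0 + 7×1 = 41
C: 17×0 + 20×2 + 7×0 = 40

A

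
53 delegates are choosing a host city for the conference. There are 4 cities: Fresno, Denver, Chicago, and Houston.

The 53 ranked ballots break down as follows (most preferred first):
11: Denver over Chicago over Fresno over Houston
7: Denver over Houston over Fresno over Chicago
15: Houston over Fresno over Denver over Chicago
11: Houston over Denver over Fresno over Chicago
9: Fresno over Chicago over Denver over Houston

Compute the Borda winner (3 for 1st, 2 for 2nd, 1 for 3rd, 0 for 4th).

Denver

Fresno: 11×1 + 7×1 + 15×2 + 11×1 + 9×3 = 86
Denver: 11×3 + 7×3 + 15×1 + 11×2 + 9×1 = 100
Chicago: 11×2 + 7×0 + 15×0 + 11×0 + 9×2 = 40
Houston: 11×0 + 7×2 + 15×3 + 11×3 + 9×0 = 92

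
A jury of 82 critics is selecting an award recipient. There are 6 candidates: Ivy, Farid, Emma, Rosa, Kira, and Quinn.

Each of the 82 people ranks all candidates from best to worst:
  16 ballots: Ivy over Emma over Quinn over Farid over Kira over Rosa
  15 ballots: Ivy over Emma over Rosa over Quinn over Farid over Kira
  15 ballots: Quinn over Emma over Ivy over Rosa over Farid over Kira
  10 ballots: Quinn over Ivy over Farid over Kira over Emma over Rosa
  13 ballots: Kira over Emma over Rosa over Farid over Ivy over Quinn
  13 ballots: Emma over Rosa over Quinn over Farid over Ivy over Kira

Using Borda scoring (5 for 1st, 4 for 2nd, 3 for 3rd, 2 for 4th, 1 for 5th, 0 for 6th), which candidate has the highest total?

Emma

Ivy: 16×5 + 15×5 + 15×3 + 10×4 + 13×1 + 13×1 = 266
Farid: 16×2 + 15×1 + 15×1 + 10×3 + 13×2 + 13×2 = 144
Emma: 16×4 + 15×4 + 15×4 + 10×1 + 13×4 + 13×5 = 311
Rosa: 16×0 + 15×3 + 15×2 + 10×0 + 13×3 + 13×4 = 166
Kira: 16×1 + 15×0 + 15×0 + 10×2 + 13×5 + 13×0 = 101
Quinn: 16×3 + 15×2 + 15×5 + 10×5 + 13×0 + 13×3 = 242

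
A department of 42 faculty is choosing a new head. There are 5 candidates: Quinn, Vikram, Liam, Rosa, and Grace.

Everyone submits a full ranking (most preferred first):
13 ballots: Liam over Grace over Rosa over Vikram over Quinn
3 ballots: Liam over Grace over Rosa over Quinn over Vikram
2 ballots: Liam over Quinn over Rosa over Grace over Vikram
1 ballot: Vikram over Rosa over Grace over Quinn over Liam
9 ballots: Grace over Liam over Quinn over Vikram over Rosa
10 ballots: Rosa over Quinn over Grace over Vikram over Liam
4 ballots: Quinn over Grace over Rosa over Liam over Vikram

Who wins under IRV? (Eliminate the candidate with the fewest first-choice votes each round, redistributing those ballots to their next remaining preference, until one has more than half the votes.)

Round 1: Quinn 4, Vikram 1, Liam 18, Rosa 10, Grace 9. Vikram eliminated.
Round 2: Quinn 4, Liam 18, Rosa 11, Grace 9. Quinn eliminated.
Round 3: Liam 18, Rosa 11, Grace 13. Rosa eliminated.
Round 4: Liam 18, Grace 24. Grace has a majority (≥22).

Grace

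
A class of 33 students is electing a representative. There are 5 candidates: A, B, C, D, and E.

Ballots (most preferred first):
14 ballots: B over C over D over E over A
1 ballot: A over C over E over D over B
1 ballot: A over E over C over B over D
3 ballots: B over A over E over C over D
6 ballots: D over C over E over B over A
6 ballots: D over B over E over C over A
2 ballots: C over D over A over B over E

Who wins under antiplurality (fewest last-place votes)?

C

Last-place votes: A 26, B 1, C 0, D 4, E 2.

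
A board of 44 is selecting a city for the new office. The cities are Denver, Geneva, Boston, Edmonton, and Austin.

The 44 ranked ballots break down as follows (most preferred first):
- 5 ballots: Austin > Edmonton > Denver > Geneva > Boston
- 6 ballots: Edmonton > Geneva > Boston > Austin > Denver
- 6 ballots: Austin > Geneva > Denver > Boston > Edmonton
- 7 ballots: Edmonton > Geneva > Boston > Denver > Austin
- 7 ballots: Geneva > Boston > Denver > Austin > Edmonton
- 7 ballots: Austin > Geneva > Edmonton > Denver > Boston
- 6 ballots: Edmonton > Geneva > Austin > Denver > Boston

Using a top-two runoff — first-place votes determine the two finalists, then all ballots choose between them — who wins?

Austin

Round 1 first-place votes: Denver 0, Geneva 7, Boston 0, Edmonton 19, Austin 18. Edmonton and Austin advance.
Runoff: Edmonton is ranked above Austin on 19 ballots, Austin above Edmonton on 25.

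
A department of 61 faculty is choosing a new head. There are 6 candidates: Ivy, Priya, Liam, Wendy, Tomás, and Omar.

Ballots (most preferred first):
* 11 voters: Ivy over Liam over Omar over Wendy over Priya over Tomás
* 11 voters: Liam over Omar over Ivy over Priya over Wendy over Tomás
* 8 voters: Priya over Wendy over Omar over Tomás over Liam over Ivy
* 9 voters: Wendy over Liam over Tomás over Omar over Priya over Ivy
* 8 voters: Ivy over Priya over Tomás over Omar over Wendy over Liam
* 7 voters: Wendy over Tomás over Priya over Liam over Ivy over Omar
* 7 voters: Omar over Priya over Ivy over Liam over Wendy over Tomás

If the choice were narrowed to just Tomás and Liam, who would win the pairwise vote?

Tomás is ranked above Liam on 23 ballots; Liam above Tomás on 38.

Liam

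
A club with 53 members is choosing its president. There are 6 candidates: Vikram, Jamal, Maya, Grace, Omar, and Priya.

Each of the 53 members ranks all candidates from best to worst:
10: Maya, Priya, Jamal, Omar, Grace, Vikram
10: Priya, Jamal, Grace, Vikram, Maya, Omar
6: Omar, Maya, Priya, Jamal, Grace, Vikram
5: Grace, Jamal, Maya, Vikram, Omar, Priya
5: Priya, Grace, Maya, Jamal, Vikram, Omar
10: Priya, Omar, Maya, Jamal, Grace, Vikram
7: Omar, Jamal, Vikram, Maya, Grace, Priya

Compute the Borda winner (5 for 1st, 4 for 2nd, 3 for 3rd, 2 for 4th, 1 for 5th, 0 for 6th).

Vikram: 10×0 + 10×2 + 6×0 + 5×2 + 5×1 + 10×0 + 7×3 = 56
Jamal: 10×3 + 10×4 + 6×2 + 5×4 + 5×2 + 10×2 + 7×4 = 160
Maya: 10×5 + 10×1 + 6×4 + 5×3 + 5×3 + 10×3 + 7×2 = 158
Grace: 10×1 + 10×3 + 6×1 + 5×5 + 5×4 + 10×1 + 7×1 = 108
Omar: 10×2 + 10×0 + 6×5 + 5×1 + 5×0 + 10×4 + 7×5 = 130
Priya: 10×4 + 10×5 + 6×3 + 5×0 + 5×5 + 10×5 + 7×0 = 183

Priya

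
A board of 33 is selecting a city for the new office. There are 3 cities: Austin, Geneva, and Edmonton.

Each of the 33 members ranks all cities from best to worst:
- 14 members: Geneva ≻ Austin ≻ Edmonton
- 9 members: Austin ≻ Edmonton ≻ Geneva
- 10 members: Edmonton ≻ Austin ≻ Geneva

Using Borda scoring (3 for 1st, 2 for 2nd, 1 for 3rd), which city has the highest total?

Austin: 14×2 + 9×3 + 10×2 = 75
Geneva: 14×3 + 9×1 + 10×1 = 61
Edmonton: 14×1 + 9×2 + 10×3 = 62

Austin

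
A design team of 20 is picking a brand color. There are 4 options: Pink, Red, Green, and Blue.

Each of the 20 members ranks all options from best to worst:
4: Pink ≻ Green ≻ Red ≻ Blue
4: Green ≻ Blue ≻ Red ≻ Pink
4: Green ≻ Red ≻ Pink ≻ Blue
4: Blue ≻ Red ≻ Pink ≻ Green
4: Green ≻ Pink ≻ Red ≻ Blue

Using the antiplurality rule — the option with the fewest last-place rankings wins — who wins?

Last-place votes: Pink 4, Red 0, Green 4, Blue 12.

Red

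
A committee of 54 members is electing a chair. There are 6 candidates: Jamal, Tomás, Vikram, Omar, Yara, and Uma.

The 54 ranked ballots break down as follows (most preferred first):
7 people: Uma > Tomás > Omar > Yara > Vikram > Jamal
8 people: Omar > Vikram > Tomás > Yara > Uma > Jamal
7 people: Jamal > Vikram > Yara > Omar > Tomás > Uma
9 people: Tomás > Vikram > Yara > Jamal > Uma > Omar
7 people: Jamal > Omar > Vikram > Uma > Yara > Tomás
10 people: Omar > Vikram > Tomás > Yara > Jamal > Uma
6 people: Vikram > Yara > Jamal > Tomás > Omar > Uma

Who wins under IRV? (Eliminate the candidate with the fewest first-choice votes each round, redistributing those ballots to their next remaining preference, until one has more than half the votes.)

Round 1: Jamal 14, Tomás 9, Vikram 6, Omar 18, Yara 0, Uma 7. Yara eliminated.
Round 2: Jamal 14, Tomás 9, Vikram 6, Omar 18, Uma 7. Vikram eliminated.
Round 3: Jamal 20, Tomás 9, Omar 18, Uma 7. Uma eliminated.
Round 4: Jamal 20, Tomás 16, Omar 18. Tomás eliminated.
Round 5: Jamal 29, Omar 25. Jamal has a majority (≥28).

Jamal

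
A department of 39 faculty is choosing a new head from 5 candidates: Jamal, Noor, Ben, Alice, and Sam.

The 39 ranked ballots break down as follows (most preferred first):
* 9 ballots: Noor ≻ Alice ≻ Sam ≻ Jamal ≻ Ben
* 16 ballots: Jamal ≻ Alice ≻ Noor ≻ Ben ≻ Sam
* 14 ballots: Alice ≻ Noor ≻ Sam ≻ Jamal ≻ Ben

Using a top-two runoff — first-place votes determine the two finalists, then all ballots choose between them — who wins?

Alice

Round 1 first-place votes: Jamal 16, Noor 9, Ben 0, Alice 14, Sam 0. Jamal and Alice advance.
Runoff: Jamal is ranked above Alice on 16 ballots, Alice above Jamal on 23.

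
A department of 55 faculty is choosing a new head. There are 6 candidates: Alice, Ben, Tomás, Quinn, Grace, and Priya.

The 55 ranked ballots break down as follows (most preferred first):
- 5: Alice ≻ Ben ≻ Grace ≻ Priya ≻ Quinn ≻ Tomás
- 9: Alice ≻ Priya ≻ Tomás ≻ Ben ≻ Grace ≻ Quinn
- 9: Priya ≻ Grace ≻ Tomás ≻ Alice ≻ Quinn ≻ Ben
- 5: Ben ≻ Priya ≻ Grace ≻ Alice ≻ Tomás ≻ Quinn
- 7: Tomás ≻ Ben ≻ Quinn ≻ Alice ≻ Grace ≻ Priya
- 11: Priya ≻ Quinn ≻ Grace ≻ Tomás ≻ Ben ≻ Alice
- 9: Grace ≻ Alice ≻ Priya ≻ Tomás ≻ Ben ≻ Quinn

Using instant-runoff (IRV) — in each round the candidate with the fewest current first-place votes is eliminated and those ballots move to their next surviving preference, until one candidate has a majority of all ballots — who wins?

Alice

Round 1: Alice 14, Ben 5, Tomás 7, Quinn 0, Grace 9, Priya 20. Quinn eliminated.
Round 2: Alice 14, Ben 5, Tomás 7, Grace 9, Priya 20. Ben eliminated.
Round 3: Alice 14, Tomás 7, Grace 9, Priya 25. Tomás eliminated.
Round 4: Alice 21, Grace 9, Priya 25. Grace eliminated.
Round 5: Alice 30, Priya 25. Alice has a majority (≥28).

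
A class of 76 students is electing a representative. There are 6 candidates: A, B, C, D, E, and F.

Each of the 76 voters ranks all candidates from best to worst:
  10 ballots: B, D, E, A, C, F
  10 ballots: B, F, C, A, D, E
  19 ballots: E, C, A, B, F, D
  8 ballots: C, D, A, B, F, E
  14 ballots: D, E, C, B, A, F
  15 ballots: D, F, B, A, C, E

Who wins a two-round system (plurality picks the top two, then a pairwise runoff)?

Round 1 first-place votes: A 0, B 20, C 8, D 29, E 19, F 0. D and B advance.
Runoff: D is ranked above B on 37 ballots, B above D on 39.

B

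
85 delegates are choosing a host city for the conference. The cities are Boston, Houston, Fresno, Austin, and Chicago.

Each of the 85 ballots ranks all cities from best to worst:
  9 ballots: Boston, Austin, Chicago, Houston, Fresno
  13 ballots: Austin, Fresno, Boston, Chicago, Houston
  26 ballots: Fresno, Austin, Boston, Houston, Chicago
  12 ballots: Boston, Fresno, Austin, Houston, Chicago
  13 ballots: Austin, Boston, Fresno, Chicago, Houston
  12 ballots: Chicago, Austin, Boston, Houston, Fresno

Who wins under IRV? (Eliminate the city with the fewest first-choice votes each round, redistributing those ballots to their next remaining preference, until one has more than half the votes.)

Round 1: Boston 21, Houston 0, Fresno 26, Austin 26, Chicago 12. Houston eliminated.
Round 2: Boston 21, Fresno 26, Austin 26, Chicago 12. Chicago eliminated.
Round 3: Boston 21, Fresno 26, Austin 38. Boston eliminated.
Round 4: Fresno 38, Austin 47. Austin has a majority (≥43).

Austin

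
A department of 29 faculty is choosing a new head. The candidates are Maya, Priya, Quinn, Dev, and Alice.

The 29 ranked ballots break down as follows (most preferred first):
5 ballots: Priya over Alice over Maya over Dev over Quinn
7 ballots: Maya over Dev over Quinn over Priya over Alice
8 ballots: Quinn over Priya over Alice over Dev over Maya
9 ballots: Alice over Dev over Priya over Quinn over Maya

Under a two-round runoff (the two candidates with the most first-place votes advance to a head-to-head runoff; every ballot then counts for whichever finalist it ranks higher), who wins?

Quinn

Round 1 first-place votes: Maya 7, Priya 5, Quinn 8, Dev 0, Alice 9. Alice and Quinn advance.
Runoff: Alice is ranked above Quinn on 14 ballots, Quinn above Alice on 15.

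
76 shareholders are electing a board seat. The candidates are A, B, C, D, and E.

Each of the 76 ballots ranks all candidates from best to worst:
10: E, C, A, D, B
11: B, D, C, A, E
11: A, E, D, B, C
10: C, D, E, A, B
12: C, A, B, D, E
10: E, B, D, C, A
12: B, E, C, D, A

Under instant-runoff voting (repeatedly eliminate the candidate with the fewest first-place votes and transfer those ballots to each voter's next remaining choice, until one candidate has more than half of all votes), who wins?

Round 1: A 11, B 23, C 22, D 0, E 20. D eliminated.
Round 2: A 11, B 23, C 22, E 20. A eliminated.
Round 3: B 23, C 22, E 31. C eliminated.
Round 4: B 35, E 41. E has a majority (≥39).

E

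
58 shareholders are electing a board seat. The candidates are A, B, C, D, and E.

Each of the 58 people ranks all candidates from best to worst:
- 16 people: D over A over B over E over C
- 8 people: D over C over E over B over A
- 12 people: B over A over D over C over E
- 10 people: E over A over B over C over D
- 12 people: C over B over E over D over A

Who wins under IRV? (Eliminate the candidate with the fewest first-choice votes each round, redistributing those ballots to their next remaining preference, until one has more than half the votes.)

B

Round 1: A 0, B 12, C 12, D 24, E 10. A eliminated.
Round 2: B 12, C 12, D 24, E 10. E eliminated.
Round 3: B 22, C 12, D 24. C eliminated.
Round 4: B 34, D 24. B has a majority (≥30).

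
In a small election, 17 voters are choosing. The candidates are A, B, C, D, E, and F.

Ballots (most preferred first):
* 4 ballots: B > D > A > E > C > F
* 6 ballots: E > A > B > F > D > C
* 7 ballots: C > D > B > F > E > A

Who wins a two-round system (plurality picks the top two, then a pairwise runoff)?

Round 1 first-place votes: A 0, B 4, C 7, D 0, E 6, F 0. C and E advance.
Runoff: C is ranked above E on 7 ballots, E above C on 10.

E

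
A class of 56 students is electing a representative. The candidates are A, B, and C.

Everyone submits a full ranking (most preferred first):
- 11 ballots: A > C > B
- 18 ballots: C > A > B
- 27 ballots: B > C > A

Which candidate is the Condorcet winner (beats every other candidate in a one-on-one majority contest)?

C vs A: 45–11
C vs B: 29–27
C beats every other candidate.

C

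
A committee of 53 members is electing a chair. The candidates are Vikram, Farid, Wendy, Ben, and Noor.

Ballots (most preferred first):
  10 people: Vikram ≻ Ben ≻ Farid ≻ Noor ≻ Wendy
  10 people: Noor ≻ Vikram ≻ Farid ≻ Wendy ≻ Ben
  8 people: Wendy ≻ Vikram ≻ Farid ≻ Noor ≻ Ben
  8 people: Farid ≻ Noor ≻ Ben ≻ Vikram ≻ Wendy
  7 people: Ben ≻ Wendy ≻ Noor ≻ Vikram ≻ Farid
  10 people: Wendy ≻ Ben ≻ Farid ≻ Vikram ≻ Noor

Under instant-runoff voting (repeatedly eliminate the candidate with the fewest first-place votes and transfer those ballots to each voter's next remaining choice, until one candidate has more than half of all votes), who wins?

Round 1: Vikram 10, Farid 8, Wendy 18, Ben 7, Noor 10. Ben eliminated.
Round 2: Vikram 10, Farid 8, Wendy 25, Noor 10. Farid eliminated.
Round 3: Vikram 10, Wendy 25, Noor 18. Vikram eliminated.
Round 4: Wendy 25, Noor 28. Noor has a majority (≥27).

Noor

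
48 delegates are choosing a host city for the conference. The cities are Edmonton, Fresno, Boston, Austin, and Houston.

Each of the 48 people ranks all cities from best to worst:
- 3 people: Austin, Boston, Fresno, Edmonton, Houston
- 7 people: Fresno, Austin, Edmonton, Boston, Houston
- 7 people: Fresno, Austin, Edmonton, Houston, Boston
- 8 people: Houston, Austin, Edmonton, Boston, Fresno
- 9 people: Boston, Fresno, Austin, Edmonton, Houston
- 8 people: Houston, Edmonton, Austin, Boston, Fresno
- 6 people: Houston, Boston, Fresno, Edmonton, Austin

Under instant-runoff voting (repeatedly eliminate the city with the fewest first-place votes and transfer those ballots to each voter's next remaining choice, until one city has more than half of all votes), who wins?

Round 1: Edmonton 0, Fresno 14, Boston 9, Austin 3, Houston 22. Edmonton eliminated.
Round 2: Fresno 14, Boston 9, Austin 3, Houston 22. Austin eliminated.
Round 3: Fresno 14, Boston 12, Houston 22. Boston eliminated.
Round 4: Fresno 26, Houston 22. Fresno has a majority (≥25).

Fresno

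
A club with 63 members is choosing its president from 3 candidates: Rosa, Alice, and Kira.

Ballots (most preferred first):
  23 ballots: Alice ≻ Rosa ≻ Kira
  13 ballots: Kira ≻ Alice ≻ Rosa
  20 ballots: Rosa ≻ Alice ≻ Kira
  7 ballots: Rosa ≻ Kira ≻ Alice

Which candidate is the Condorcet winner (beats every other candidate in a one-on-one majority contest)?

Alice

Alice vs Rosa: 36–27
Alice vs Kira: 43–20
Alice beats every other candidate.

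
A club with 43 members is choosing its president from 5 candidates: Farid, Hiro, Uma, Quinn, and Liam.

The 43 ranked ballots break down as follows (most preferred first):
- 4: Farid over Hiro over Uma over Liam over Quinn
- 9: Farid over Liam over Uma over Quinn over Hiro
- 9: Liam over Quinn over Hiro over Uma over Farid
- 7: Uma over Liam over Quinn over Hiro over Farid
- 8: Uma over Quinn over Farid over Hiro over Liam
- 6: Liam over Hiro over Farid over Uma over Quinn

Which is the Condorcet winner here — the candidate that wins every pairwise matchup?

Liam

Liam vs Farid: 22–21
Liam vs Hiro: 31–12
Liam vs Uma: 24–19
Liam vs Quinn: 35–8
Liam beats every other candidate.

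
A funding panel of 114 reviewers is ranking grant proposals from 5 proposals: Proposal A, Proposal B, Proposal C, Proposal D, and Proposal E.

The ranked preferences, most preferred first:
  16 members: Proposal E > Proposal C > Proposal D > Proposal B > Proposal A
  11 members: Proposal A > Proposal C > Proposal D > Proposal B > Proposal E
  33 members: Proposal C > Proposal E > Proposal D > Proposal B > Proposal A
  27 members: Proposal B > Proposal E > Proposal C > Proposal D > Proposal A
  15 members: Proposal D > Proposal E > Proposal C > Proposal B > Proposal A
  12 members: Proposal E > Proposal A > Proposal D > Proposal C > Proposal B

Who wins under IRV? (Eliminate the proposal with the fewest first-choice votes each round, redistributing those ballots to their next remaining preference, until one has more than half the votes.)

Round 1: Proposal A 11, Proposal B 27, Proposal C 33, Proposal D 15, Proposal E 28. Proposal A eliminated.
Round 2: Proposal B 27, Proposal C 44, Proposal D 15, Proposal E 28. Proposal D eliminated.
Round 3: Proposal B 27, Proposal C 44, Proposal E 43. Proposal B eliminated.
Round 4: Proposal C 44, Proposal E 70. Proposal E has a majority (≥58).

Proposal E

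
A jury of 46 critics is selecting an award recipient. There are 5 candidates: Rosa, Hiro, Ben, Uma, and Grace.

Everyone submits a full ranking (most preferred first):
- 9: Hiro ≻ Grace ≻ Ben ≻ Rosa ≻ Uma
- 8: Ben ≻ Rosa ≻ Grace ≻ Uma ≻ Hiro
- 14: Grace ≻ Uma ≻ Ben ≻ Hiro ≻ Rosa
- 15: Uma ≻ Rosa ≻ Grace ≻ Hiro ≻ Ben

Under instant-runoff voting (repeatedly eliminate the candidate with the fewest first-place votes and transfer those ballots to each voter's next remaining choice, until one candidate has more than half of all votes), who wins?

Grace

Round 1: Rosa 0, Hiro 9, Ben 8, Uma 15, Grace 14. Rosa eliminated.
Round 2: Hiro 9, Ben 8, Uma 15, Grace 14. Ben eliminated.
Round 3: Hiro 9, Uma 15, Grace 22. Hiro eliminated.
Round 4: Uma 15, Grace 31. Grace has a majority (≥24).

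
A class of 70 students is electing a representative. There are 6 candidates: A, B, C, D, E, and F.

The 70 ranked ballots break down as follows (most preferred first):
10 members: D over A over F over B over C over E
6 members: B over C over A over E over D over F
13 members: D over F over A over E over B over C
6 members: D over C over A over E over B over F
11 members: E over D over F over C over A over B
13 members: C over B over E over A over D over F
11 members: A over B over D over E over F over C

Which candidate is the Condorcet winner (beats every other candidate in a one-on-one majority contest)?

D

D vs A: 40–30
D vs B: 40–30
D vs C: 51–19
D vs E: 40–30
D vs F: 70–0
D beats every other candidate.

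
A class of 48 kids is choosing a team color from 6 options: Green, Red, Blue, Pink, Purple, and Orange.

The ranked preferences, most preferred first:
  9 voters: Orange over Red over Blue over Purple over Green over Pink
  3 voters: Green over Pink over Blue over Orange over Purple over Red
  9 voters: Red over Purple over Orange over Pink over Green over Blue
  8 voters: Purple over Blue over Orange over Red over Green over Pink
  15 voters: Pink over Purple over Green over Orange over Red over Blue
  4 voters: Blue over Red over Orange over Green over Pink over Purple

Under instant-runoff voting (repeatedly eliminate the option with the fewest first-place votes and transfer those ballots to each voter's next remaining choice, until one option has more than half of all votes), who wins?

Orange

Round 1: Green 3, Red 9, Blue 4, Pink 15, Purple 8, Orange 9. Green eliminated.
Round 2: Red 9, Blue 4, Pink 18, Purple 8, Orange 9. Blue eliminated.
Round 3: Red 13, Pink 18, Purple 8, Orange 9. Purple eliminated.
Round 4: Red 13, Pink 18, Orange 17. Red eliminated.
Round 5: Pink 18, Orange 30. Orange has a majority (≥25).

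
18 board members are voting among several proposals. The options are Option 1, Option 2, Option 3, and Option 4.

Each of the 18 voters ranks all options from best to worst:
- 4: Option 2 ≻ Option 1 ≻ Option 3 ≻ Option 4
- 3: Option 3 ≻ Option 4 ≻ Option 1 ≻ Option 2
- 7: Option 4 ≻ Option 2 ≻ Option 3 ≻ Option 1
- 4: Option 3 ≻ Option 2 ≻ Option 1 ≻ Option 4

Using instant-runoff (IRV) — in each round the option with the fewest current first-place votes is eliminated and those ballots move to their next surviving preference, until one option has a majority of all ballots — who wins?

Option 3

Round 1: Option 1 0, Option 2 4, Option 3 7, Option 4 7. Option 1 eliminated.
Round 2: Option 2 4, Option 3 7, Option 4 7. Option 2 eliminated.
Round 3: Option 3 11, Option 4 7. Option 3 has a majority (≥10).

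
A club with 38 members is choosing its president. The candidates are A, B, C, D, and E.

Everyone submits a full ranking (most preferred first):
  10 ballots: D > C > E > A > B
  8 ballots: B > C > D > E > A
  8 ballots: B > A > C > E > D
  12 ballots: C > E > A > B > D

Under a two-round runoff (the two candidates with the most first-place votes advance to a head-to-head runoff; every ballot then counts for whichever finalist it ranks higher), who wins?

C

Round 1 first-place votes: A 0, B 16, C 12, D 10, E 0. B and C advance.
Runoff: B is ranked above C on 16 ballots, C above B on 22.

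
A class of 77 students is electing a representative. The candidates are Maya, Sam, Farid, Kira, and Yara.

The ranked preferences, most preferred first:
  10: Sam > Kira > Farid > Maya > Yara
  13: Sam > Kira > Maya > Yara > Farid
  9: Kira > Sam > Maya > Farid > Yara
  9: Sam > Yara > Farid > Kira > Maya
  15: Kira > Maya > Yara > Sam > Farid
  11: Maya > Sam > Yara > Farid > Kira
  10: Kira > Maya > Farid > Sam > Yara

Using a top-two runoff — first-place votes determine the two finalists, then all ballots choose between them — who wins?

Round 1 first-place votes: Maya 11, Sam 32, Farid 0, Kira 34, Yara 0. Kira and Sam advance.
Runoff: Kira is ranked above Sam on 34 ballots, Sam above Kira on 43.

Sam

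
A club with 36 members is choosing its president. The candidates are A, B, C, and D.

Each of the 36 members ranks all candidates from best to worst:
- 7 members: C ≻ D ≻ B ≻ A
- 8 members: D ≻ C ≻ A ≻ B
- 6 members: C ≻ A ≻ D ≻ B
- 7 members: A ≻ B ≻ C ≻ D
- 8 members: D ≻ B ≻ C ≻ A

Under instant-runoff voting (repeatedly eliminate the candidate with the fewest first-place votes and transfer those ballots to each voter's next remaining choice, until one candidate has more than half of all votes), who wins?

Round 1: A 7, B 0, C 13, D 16. B eliminated.
Round 2: A 7, C 13, D 16. A eliminated.
Round 3: C 20, D 16. C has a majority (≥19).

C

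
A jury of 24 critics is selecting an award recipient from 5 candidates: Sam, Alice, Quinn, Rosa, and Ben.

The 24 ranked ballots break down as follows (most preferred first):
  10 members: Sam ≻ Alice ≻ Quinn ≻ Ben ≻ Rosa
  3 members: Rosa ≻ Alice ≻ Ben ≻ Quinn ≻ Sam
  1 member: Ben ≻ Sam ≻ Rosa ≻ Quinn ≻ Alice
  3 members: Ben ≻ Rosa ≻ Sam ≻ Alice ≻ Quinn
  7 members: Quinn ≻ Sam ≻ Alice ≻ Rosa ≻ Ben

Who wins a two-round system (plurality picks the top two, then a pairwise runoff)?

Round 1 first-place votes: Sam 10, Alice 0, Quinn 7, Rosa 3, Ben 4. Sam and Quinn advance.
Runoff: Sam is ranked above Quinn on 14 ballots, Quinn above Sam on 10.

Sam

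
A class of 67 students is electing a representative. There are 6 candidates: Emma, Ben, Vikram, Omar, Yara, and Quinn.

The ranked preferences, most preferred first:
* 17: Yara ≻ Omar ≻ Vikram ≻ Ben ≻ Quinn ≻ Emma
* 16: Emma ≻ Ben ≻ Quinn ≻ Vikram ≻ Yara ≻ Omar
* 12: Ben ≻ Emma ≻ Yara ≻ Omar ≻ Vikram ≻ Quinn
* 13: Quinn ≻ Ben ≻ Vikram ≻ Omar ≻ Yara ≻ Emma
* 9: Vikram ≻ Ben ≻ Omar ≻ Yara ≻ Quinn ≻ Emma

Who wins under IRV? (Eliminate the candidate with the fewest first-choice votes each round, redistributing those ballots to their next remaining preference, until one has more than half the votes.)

Ben

Round 1: Emma 16, Ben 12, Vikram 9, Omar 0, Yara 17, Quinn 13. Omar eliminated.
Round 2: Emma 16, Ben 12, Vikram 9, Yara 17, Quinn 13. Vikram eliminated.
Round 3: Emma 16, Ben 21, Yara 17, Quinn 13. Quinn eliminated.
Round 4: Emma 16, Ben 34, Yara 17. Ben has a majority (≥34).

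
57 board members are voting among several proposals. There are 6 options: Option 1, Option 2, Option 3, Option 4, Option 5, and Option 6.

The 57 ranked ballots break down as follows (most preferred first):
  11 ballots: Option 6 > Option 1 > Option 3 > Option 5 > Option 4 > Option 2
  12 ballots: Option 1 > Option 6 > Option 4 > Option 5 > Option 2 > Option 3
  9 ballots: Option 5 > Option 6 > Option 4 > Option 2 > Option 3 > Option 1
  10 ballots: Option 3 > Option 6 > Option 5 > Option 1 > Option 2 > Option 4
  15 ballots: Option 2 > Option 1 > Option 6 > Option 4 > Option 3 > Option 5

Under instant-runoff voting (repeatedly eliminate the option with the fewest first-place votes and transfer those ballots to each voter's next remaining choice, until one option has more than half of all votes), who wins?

Option 6

Round 1: Option 1 12, Option 2 15, Option 3 10, Option 4 0, Option 5 9, Option 6 11. Option 4 eliminated.
Round 2: Option 1 12, Option 2 15, Option 3 10, Option 5 9, Option 6 11. Option 5 eliminated.
Round 3: Option 1 12, Option 2 15, Option 3 10, Option 6 20. Option 3 eliminated.
Round 4: Option 1 12, Option 2 15, Option 6 30. Option 6 has a majority (≥29).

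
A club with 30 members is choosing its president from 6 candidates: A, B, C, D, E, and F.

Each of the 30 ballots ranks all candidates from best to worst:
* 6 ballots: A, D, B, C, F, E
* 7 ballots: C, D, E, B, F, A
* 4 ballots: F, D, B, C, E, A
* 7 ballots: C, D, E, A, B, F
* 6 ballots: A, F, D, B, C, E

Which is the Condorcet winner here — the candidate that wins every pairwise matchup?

D vs A: 18–12
D vs B: 30–0
D vs C: 16–14
D vs E: 30–0
D vs F: 20–10
D beats every other candidate.

D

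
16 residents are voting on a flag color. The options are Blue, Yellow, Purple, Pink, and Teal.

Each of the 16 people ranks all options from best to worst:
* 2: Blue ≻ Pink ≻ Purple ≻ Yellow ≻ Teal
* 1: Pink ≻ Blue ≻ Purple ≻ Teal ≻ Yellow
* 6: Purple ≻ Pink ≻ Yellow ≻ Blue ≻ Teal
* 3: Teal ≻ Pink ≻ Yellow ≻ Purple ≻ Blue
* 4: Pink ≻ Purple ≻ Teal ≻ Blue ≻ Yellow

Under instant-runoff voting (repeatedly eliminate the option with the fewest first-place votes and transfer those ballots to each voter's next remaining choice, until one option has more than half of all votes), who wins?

Round 1: Blue 2, Yellow 0, Purple 6, Pink 5, Teal 3. Yellow eliminated.
Round 2: Blue 2, Purple 6, Pink 5, Teal 3. Blue eliminated.
Round 3: Purple 6, Pink 7, Teal 3. Teal eliminated.
Round 4: Purple 6, Pink 10. Pink has a majority (≥9).

Pink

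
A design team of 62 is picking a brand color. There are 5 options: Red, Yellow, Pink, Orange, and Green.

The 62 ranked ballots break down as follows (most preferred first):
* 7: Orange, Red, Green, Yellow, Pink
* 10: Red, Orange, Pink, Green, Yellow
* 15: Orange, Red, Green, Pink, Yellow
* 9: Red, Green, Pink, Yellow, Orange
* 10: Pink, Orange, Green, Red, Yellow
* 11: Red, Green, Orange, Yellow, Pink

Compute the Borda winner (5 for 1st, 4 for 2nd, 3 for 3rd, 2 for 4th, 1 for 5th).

Red: 7×4 + 10×5 + 15×4 + 9×5 + 10×2 + 11×5 = 258
Yellow: 7×2 + 10×1 + 15×1 + 9×2 + 10×1 + 11×2 = 89
Pink: 7×1 + 10×3 + 15×2 + 9×3 + 10×5 + 11×1 = 155
Orange: 7×5 + 10×4 + 15×5 + 9×1 + 10×4 + 11×3 = 232
Green: 7×3 + 10×2 + 15×3 + 9×4 + 10×3 + 11×4 = 196

Red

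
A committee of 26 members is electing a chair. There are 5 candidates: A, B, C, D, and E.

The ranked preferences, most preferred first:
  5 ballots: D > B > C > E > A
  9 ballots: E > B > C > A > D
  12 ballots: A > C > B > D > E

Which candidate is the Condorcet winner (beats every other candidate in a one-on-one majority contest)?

B

B vs A: 14–12
B vs C: 14–12
B vs D: 21–5
B vs E: 17–9
B beats every other candidate.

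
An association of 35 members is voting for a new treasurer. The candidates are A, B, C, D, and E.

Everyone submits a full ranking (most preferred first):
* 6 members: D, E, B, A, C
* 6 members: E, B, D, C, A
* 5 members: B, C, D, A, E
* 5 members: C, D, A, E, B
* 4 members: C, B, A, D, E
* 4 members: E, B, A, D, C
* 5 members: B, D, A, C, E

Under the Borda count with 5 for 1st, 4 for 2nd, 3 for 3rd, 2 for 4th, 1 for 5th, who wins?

B

A: 6×2 + 6×1 + 5×2 + 5×3 + 4×3 + 4×3 + 5×3 = 82
B: 6×3 + 6×4 + 5×5 + 5×1 + 4×4 + 4×4 + 5×5 = 129
C: 6×1 + 6×2 + 5×4 + 5×5 + 4×5 + 4×1 + 5×2 = 97
D: 6×5 + 6×3 + 5×3 + 5×4 + 4×2 + 4×2 + 5×4 = 119
E: 6×4 + 6×5 + 5×1 + 5×2 + 4×1 + 4×5 + 5×1 = 98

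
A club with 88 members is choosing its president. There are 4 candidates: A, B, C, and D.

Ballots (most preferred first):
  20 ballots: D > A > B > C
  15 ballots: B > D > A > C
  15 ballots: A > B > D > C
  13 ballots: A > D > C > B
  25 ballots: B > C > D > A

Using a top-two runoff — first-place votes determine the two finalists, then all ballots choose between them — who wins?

Round 1 first-place votes: A 28, B 40, C 0, D 20. B and A advance.
Runoff: B is ranked above A on 40 ballots, A above B on 48.

A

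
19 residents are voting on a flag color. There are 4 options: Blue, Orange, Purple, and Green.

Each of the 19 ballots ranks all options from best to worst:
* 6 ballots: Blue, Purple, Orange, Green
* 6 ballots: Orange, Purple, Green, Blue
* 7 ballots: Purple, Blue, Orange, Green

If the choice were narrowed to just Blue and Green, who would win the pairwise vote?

Blue is ranked above Green on 13 ballots; Green above Blue on 6.

Blue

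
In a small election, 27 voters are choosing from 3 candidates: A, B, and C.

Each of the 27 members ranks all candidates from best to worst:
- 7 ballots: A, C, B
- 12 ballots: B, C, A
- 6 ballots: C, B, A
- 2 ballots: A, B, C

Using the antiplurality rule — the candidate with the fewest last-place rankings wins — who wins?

Last-place votes: A 18, B 7, C 2.

C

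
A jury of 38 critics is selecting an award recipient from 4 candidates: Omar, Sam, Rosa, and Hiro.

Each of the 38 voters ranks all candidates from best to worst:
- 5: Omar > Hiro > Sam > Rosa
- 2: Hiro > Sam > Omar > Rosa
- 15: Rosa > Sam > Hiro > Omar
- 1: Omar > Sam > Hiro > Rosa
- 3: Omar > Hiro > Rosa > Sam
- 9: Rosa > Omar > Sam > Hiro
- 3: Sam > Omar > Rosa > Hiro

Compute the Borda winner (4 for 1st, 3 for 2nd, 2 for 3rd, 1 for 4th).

Omar: 5×4 + 2×2 + 15×1 + 1×4 + 3×4 + 9×3 + 3×3 = 91
Sam: 5×2 + 2×3 + 15×3 + 1×3 + 3×1 + 9×2 + 3×4 = 97
Rosa: 5×1 + 2×1 + 15×4 + 1×1 + 3×2 + 9×4 + 3×2 = 116
Hiro: 5×3 + 2×4 + 15×2 + 1×2 + 3×3 + 9×1 + 3×1 = 76

Rosa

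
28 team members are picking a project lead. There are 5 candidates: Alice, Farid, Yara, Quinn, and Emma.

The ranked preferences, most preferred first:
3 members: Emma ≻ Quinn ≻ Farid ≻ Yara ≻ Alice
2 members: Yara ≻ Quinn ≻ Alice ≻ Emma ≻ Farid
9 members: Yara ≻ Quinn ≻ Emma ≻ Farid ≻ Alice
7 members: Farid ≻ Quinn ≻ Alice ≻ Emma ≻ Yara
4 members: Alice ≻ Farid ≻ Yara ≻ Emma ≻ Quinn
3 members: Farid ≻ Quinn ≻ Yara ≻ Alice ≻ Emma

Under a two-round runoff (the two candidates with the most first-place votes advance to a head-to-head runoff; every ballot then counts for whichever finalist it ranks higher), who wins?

Farid

Round 1 first-place votes: Alice 4, Farid 10, Yara 11, Quinn 0, Emma 3. Yara and Farid advance.
Runoff: Yara is ranked above Farid on 11 ballots, Farid above Yara on 17.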